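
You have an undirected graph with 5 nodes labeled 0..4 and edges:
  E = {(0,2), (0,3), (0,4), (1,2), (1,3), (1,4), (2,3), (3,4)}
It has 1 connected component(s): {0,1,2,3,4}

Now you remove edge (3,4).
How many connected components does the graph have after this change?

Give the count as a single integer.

Initial component count: 1
Remove (3,4): not a bridge. Count unchanged: 1.
  After removal, components: {0,1,2,3,4}
New component count: 1

Answer: 1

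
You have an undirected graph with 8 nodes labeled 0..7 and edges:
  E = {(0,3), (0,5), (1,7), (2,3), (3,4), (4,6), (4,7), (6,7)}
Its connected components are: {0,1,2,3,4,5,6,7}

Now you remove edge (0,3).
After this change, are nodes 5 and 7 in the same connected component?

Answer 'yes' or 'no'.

Initial components: {0,1,2,3,4,5,6,7}
Removing edge (0,3): it was a bridge — component count 1 -> 2.
New components: {0,5} {1,2,3,4,6,7}
Are 5 and 7 in the same component? no

Answer: no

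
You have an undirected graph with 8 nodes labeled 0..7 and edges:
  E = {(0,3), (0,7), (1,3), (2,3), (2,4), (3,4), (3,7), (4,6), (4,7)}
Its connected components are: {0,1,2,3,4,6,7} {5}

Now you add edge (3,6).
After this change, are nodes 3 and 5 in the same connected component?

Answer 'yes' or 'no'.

Answer: no

Derivation:
Initial components: {0,1,2,3,4,6,7} {5}
Adding edge (3,6): both already in same component {0,1,2,3,4,6,7}. No change.
New components: {0,1,2,3,4,6,7} {5}
Are 3 and 5 in the same component? no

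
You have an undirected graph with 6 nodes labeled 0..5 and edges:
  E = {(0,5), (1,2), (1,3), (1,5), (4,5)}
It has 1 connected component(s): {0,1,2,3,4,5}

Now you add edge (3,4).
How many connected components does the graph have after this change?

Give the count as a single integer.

Initial component count: 1
Add (3,4): endpoints already in same component. Count unchanged: 1.
New component count: 1

Answer: 1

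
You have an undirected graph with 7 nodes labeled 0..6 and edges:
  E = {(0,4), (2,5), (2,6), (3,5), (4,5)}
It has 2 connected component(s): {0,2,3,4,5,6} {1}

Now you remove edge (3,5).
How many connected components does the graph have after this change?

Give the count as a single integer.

Answer: 3

Derivation:
Initial component count: 2
Remove (3,5): it was a bridge. Count increases: 2 -> 3.
  After removal, components: {0,2,4,5,6} {1} {3}
New component count: 3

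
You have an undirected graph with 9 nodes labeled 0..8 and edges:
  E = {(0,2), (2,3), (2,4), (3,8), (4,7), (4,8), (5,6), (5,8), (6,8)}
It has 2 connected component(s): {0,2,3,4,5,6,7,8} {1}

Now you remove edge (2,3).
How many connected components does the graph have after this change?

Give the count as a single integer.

Initial component count: 2
Remove (2,3): not a bridge. Count unchanged: 2.
  After removal, components: {0,2,3,4,5,6,7,8} {1}
New component count: 2

Answer: 2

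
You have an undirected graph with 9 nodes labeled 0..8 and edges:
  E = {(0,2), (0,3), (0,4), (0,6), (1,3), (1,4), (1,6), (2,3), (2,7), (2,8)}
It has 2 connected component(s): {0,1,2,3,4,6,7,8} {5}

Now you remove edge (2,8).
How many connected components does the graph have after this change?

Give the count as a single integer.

Initial component count: 2
Remove (2,8): it was a bridge. Count increases: 2 -> 3.
  After removal, components: {0,1,2,3,4,6,7} {5} {8}
New component count: 3

Answer: 3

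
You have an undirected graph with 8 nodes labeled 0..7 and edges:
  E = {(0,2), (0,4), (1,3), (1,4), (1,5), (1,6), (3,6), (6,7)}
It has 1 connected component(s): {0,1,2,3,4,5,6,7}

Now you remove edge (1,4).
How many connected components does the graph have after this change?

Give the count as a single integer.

Answer: 2

Derivation:
Initial component count: 1
Remove (1,4): it was a bridge. Count increases: 1 -> 2.
  After removal, components: {0,2,4} {1,3,5,6,7}
New component count: 2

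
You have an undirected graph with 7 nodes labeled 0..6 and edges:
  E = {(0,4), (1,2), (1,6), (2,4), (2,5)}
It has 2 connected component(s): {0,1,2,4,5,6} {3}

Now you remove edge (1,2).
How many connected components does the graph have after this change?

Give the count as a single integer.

Answer: 3

Derivation:
Initial component count: 2
Remove (1,2): it was a bridge. Count increases: 2 -> 3.
  After removal, components: {0,2,4,5} {1,6} {3}
New component count: 3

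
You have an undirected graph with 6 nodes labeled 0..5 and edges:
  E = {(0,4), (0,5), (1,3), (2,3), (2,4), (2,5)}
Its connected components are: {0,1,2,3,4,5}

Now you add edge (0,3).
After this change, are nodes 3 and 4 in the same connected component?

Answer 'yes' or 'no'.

Answer: yes

Derivation:
Initial components: {0,1,2,3,4,5}
Adding edge (0,3): both already in same component {0,1,2,3,4,5}. No change.
New components: {0,1,2,3,4,5}
Are 3 and 4 in the same component? yes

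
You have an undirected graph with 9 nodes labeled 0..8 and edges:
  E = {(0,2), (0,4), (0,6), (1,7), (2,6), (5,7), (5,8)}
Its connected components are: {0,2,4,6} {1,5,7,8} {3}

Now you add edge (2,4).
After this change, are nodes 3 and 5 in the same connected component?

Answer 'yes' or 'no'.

Answer: no

Derivation:
Initial components: {0,2,4,6} {1,5,7,8} {3}
Adding edge (2,4): both already in same component {0,2,4,6}. No change.
New components: {0,2,4,6} {1,5,7,8} {3}
Are 3 and 5 in the same component? no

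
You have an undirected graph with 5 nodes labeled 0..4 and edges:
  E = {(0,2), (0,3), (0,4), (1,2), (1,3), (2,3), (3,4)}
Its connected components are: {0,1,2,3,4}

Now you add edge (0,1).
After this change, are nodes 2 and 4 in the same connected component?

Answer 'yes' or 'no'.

Initial components: {0,1,2,3,4}
Adding edge (0,1): both already in same component {0,1,2,3,4}. No change.
New components: {0,1,2,3,4}
Are 2 and 4 in the same component? yes

Answer: yes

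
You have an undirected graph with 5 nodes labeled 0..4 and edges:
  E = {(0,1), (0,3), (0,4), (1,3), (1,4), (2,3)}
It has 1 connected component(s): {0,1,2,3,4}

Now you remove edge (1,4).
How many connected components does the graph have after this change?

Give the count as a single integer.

Answer: 1

Derivation:
Initial component count: 1
Remove (1,4): not a bridge. Count unchanged: 1.
  After removal, components: {0,1,2,3,4}
New component count: 1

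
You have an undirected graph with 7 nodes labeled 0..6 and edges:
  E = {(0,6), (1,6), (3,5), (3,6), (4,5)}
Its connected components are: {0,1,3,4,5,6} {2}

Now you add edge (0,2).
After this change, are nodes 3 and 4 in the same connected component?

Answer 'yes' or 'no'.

Initial components: {0,1,3,4,5,6} {2}
Adding edge (0,2): merges {0,1,3,4,5,6} and {2}.
New components: {0,1,2,3,4,5,6}
Are 3 and 4 in the same component? yes

Answer: yes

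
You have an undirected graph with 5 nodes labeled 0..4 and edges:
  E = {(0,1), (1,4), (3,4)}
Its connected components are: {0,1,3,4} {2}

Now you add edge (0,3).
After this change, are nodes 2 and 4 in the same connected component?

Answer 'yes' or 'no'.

Initial components: {0,1,3,4} {2}
Adding edge (0,3): both already in same component {0,1,3,4}. No change.
New components: {0,1,3,4} {2}
Are 2 and 4 in the same component? no

Answer: no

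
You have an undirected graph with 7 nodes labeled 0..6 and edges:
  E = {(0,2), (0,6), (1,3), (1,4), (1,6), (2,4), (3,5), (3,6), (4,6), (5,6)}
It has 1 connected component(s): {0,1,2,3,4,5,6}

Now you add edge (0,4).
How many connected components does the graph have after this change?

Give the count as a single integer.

Answer: 1

Derivation:
Initial component count: 1
Add (0,4): endpoints already in same component. Count unchanged: 1.
New component count: 1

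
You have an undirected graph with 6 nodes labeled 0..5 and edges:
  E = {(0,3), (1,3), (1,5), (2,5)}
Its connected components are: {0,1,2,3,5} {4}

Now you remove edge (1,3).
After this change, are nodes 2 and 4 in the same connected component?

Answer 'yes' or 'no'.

Initial components: {0,1,2,3,5} {4}
Removing edge (1,3): it was a bridge — component count 2 -> 3.
New components: {0,3} {1,2,5} {4}
Are 2 and 4 in the same component? no

Answer: no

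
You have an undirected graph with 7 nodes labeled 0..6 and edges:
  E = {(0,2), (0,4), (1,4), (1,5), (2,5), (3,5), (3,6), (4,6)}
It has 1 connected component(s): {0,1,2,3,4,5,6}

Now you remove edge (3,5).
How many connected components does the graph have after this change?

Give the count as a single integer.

Initial component count: 1
Remove (3,5): not a bridge. Count unchanged: 1.
  After removal, components: {0,1,2,3,4,5,6}
New component count: 1

Answer: 1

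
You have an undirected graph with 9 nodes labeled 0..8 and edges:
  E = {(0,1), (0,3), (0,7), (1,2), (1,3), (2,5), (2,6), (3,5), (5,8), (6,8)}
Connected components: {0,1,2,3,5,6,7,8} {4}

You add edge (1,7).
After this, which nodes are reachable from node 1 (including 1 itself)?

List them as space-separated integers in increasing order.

Before: nodes reachable from 1: {0,1,2,3,5,6,7,8}
Adding (1,7): both endpoints already in same component. Reachability from 1 unchanged.
After: nodes reachable from 1: {0,1,2,3,5,6,7,8}

Answer: 0 1 2 3 5 6 7 8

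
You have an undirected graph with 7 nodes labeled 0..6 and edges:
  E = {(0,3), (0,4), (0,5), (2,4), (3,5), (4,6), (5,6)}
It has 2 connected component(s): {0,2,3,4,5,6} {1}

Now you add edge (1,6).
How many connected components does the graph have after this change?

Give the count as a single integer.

Answer: 1

Derivation:
Initial component count: 2
Add (1,6): merges two components. Count decreases: 2 -> 1.
New component count: 1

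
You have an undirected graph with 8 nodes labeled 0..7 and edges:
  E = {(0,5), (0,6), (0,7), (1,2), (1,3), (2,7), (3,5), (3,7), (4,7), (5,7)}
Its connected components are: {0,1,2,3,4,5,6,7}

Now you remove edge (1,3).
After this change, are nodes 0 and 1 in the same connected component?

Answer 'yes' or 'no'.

Answer: yes

Derivation:
Initial components: {0,1,2,3,4,5,6,7}
Removing edge (1,3): not a bridge — component count unchanged at 1.
New components: {0,1,2,3,4,5,6,7}
Are 0 and 1 in the same component? yes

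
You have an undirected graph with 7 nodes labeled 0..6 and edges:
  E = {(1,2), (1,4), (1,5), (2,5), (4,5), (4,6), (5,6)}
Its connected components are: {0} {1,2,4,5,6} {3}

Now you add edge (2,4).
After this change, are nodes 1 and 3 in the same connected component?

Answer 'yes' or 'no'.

Answer: no

Derivation:
Initial components: {0} {1,2,4,5,6} {3}
Adding edge (2,4): both already in same component {1,2,4,5,6}. No change.
New components: {0} {1,2,4,5,6} {3}
Are 1 and 3 in the same component? no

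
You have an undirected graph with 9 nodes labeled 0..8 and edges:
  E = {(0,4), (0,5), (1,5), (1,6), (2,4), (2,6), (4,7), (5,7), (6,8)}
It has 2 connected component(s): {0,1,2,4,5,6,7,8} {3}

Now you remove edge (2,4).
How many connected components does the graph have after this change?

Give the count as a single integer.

Initial component count: 2
Remove (2,4): not a bridge. Count unchanged: 2.
  After removal, components: {0,1,2,4,5,6,7,8} {3}
New component count: 2

Answer: 2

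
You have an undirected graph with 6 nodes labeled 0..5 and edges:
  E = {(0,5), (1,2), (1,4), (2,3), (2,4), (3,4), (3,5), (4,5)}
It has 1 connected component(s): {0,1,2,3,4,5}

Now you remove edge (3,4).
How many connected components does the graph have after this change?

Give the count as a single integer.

Answer: 1

Derivation:
Initial component count: 1
Remove (3,4): not a bridge. Count unchanged: 1.
  After removal, components: {0,1,2,3,4,5}
New component count: 1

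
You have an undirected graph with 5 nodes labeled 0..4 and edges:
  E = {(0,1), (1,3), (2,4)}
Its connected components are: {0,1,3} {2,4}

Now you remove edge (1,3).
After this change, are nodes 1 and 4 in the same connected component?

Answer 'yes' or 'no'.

Initial components: {0,1,3} {2,4}
Removing edge (1,3): it was a bridge — component count 2 -> 3.
New components: {0,1} {2,4} {3}
Are 1 and 4 in the same component? no

Answer: no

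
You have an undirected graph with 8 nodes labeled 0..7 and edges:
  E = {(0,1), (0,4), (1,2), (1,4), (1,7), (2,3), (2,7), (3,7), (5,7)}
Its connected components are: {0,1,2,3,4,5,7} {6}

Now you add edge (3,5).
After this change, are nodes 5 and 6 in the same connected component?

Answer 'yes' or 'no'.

Answer: no

Derivation:
Initial components: {0,1,2,3,4,5,7} {6}
Adding edge (3,5): both already in same component {0,1,2,3,4,5,7}. No change.
New components: {0,1,2,3,4,5,7} {6}
Are 5 and 6 in the same component? no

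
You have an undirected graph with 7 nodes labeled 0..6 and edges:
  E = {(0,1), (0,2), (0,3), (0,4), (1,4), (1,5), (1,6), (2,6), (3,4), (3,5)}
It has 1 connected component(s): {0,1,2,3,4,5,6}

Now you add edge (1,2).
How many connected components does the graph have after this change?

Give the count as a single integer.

Initial component count: 1
Add (1,2): endpoints already in same component. Count unchanged: 1.
New component count: 1

Answer: 1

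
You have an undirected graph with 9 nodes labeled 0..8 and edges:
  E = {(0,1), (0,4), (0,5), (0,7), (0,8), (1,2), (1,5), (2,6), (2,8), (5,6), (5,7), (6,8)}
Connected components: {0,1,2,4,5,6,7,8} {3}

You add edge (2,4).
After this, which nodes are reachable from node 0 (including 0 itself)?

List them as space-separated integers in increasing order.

Before: nodes reachable from 0: {0,1,2,4,5,6,7,8}
Adding (2,4): both endpoints already in same component. Reachability from 0 unchanged.
After: nodes reachable from 0: {0,1,2,4,5,6,7,8}

Answer: 0 1 2 4 5 6 7 8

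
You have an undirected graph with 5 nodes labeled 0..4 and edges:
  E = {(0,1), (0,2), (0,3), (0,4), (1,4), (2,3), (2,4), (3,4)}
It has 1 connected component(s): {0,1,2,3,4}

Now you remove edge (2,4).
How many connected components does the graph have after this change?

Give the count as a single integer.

Initial component count: 1
Remove (2,4): not a bridge. Count unchanged: 1.
  After removal, components: {0,1,2,3,4}
New component count: 1

Answer: 1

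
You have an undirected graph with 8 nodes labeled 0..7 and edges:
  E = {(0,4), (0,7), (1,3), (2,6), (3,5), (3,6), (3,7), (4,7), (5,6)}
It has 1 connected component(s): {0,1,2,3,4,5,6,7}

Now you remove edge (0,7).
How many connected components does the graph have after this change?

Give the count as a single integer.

Initial component count: 1
Remove (0,7): not a bridge. Count unchanged: 1.
  After removal, components: {0,1,2,3,4,5,6,7}
New component count: 1

Answer: 1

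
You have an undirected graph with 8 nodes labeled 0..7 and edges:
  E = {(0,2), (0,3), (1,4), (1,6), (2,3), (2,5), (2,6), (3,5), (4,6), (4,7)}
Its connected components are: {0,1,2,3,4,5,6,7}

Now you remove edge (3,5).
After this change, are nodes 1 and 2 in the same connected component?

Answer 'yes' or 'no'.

Answer: yes

Derivation:
Initial components: {0,1,2,3,4,5,6,7}
Removing edge (3,5): not a bridge — component count unchanged at 1.
New components: {0,1,2,3,4,5,6,7}
Are 1 and 2 in the same component? yes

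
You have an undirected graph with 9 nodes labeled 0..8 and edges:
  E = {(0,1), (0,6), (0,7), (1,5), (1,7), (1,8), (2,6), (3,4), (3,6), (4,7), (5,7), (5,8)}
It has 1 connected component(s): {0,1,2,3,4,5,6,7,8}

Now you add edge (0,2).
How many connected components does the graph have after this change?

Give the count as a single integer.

Answer: 1

Derivation:
Initial component count: 1
Add (0,2): endpoints already in same component. Count unchanged: 1.
New component count: 1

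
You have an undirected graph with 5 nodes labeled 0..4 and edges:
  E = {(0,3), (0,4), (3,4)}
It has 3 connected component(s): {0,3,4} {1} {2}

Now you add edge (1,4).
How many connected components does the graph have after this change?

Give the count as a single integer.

Answer: 2

Derivation:
Initial component count: 3
Add (1,4): merges two components. Count decreases: 3 -> 2.
New component count: 2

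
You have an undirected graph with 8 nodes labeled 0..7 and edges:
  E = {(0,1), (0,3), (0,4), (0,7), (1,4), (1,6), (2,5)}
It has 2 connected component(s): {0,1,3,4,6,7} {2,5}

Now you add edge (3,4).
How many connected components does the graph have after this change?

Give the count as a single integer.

Initial component count: 2
Add (3,4): endpoints already in same component. Count unchanged: 2.
New component count: 2

Answer: 2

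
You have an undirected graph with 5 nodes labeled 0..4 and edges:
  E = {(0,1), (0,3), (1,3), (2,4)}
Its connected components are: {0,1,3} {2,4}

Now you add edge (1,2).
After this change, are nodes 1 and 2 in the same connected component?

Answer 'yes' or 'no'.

Answer: yes

Derivation:
Initial components: {0,1,3} {2,4}
Adding edge (1,2): merges {0,1,3} and {2,4}.
New components: {0,1,2,3,4}
Are 1 and 2 in the same component? yes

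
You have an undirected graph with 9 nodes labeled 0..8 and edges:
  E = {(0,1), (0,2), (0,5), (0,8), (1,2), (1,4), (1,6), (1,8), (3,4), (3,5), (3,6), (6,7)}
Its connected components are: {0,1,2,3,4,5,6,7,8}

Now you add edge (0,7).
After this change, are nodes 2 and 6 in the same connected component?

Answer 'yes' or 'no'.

Answer: yes

Derivation:
Initial components: {0,1,2,3,4,5,6,7,8}
Adding edge (0,7): both already in same component {0,1,2,3,4,5,6,7,8}. No change.
New components: {0,1,2,3,4,5,6,7,8}
Are 2 and 6 in the same component? yes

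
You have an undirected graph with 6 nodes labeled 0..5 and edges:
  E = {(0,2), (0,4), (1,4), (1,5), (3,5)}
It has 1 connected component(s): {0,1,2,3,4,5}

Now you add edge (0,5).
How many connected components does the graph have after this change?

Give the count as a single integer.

Answer: 1

Derivation:
Initial component count: 1
Add (0,5): endpoints already in same component. Count unchanged: 1.
New component count: 1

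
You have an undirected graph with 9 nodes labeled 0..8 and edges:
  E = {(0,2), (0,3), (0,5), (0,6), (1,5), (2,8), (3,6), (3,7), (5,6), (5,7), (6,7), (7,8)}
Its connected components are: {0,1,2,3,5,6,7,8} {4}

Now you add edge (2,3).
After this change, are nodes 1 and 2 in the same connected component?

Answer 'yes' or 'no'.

Initial components: {0,1,2,3,5,6,7,8} {4}
Adding edge (2,3): both already in same component {0,1,2,3,5,6,7,8}. No change.
New components: {0,1,2,3,5,6,7,8} {4}
Are 1 and 2 in the same component? yes

Answer: yes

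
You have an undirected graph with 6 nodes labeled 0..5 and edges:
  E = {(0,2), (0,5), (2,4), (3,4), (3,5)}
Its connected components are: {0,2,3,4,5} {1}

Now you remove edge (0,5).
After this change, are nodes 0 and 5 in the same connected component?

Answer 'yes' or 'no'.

Initial components: {0,2,3,4,5} {1}
Removing edge (0,5): not a bridge — component count unchanged at 2.
New components: {0,2,3,4,5} {1}
Are 0 and 5 in the same component? yes

Answer: yes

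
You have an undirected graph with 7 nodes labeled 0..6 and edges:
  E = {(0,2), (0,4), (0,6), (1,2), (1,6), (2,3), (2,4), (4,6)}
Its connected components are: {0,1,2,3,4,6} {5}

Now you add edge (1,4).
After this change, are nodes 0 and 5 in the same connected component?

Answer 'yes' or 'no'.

Initial components: {0,1,2,3,4,6} {5}
Adding edge (1,4): both already in same component {0,1,2,3,4,6}. No change.
New components: {0,1,2,3,4,6} {5}
Are 0 and 5 in the same component? no

Answer: no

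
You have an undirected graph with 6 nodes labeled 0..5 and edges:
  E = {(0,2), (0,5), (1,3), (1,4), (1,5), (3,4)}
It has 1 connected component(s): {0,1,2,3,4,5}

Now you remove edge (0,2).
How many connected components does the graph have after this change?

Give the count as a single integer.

Answer: 2

Derivation:
Initial component count: 1
Remove (0,2): it was a bridge. Count increases: 1 -> 2.
  After removal, components: {0,1,3,4,5} {2}
New component count: 2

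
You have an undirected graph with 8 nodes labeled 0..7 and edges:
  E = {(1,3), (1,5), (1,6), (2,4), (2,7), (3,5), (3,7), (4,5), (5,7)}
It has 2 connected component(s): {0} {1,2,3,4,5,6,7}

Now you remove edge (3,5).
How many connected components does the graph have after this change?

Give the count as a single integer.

Initial component count: 2
Remove (3,5): not a bridge. Count unchanged: 2.
  After removal, components: {0} {1,2,3,4,5,6,7}
New component count: 2

Answer: 2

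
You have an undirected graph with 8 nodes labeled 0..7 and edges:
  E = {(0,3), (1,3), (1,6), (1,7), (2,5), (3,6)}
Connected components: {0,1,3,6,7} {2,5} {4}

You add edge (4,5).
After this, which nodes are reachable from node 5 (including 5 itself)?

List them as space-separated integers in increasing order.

Answer: 2 4 5

Derivation:
Before: nodes reachable from 5: {2,5}
Adding (4,5): merges 5's component with another. Reachability grows.
After: nodes reachable from 5: {2,4,5}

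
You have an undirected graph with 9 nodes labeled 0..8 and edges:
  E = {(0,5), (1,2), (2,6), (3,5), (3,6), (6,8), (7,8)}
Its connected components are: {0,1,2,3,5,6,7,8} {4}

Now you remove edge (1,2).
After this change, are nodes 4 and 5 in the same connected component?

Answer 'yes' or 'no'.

Initial components: {0,1,2,3,5,6,7,8} {4}
Removing edge (1,2): it was a bridge — component count 2 -> 3.
New components: {0,2,3,5,6,7,8} {1} {4}
Are 4 and 5 in the same component? no

Answer: no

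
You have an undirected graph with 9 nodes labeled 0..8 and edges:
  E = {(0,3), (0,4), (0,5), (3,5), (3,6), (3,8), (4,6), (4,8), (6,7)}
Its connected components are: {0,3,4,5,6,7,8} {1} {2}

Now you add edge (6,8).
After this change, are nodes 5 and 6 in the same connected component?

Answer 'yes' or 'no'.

Initial components: {0,3,4,5,6,7,8} {1} {2}
Adding edge (6,8): both already in same component {0,3,4,5,6,7,8}. No change.
New components: {0,3,4,5,6,7,8} {1} {2}
Are 5 and 6 in the same component? yes

Answer: yes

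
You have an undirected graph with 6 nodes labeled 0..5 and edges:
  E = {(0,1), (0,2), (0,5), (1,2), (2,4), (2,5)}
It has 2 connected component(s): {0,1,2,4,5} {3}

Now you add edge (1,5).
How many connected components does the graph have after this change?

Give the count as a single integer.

Initial component count: 2
Add (1,5): endpoints already in same component. Count unchanged: 2.
New component count: 2

Answer: 2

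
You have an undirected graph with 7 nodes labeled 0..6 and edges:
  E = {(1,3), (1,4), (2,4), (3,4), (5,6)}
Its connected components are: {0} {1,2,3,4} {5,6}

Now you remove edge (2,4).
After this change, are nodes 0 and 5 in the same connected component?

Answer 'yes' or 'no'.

Initial components: {0} {1,2,3,4} {5,6}
Removing edge (2,4): it was a bridge — component count 3 -> 4.
New components: {0} {1,3,4} {2} {5,6}
Are 0 and 5 in the same component? no

Answer: no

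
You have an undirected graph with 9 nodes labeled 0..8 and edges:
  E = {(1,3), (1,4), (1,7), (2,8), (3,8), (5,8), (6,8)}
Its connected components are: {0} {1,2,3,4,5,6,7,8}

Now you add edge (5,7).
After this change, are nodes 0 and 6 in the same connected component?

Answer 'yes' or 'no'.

Initial components: {0} {1,2,3,4,5,6,7,8}
Adding edge (5,7): both already in same component {1,2,3,4,5,6,7,8}. No change.
New components: {0} {1,2,3,4,5,6,7,8}
Are 0 and 6 in the same component? no

Answer: no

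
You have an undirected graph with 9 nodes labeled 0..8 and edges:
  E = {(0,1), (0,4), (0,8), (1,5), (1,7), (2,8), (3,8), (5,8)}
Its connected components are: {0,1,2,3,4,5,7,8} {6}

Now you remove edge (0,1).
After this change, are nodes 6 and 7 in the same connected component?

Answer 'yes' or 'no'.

Answer: no

Derivation:
Initial components: {0,1,2,3,4,5,7,8} {6}
Removing edge (0,1): not a bridge — component count unchanged at 2.
New components: {0,1,2,3,4,5,7,8} {6}
Are 6 and 7 in the same component? no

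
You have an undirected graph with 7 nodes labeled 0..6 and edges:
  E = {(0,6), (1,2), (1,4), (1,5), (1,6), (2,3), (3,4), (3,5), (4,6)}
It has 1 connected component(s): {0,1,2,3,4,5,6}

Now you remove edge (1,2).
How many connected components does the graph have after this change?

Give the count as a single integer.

Initial component count: 1
Remove (1,2): not a bridge. Count unchanged: 1.
  After removal, components: {0,1,2,3,4,5,6}
New component count: 1

Answer: 1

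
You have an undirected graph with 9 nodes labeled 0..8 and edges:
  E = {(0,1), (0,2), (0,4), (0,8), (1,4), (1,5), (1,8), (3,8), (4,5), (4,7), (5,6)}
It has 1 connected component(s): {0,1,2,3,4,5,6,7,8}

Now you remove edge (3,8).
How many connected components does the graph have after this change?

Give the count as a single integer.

Answer: 2

Derivation:
Initial component count: 1
Remove (3,8): it was a bridge. Count increases: 1 -> 2.
  After removal, components: {0,1,2,4,5,6,7,8} {3}
New component count: 2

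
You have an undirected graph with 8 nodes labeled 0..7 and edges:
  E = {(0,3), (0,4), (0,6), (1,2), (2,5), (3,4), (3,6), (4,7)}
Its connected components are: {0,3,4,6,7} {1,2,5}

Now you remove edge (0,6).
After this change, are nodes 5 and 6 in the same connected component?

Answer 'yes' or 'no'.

Answer: no

Derivation:
Initial components: {0,3,4,6,7} {1,2,5}
Removing edge (0,6): not a bridge — component count unchanged at 2.
New components: {0,3,4,6,7} {1,2,5}
Are 5 and 6 in the same component? no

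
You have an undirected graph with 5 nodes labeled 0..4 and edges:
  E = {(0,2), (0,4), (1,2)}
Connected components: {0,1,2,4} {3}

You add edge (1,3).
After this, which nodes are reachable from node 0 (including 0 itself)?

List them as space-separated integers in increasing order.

Before: nodes reachable from 0: {0,1,2,4}
Adding (1,3): merges 0's component with another. Reachability grows.
After: nodes reachable from 0: {0,1,2,3,4}

Answer: 0 1 2 3 4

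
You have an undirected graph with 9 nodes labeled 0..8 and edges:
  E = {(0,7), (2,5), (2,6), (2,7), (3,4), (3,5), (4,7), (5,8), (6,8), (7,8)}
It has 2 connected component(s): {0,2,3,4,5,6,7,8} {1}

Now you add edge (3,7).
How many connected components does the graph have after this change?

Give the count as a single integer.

Initial component count: 2
Add (3,7): endpoints already in same component. Count unchanged: 2.
New component count: 2

Answer: 2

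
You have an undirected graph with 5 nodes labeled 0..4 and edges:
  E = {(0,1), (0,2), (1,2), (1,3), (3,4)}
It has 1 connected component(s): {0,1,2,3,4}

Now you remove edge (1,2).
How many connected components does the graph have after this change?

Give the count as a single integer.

Answer: 1

Derivation:
Initial component count: 1
Remove (1,2): not a bridge. Count unchanged: 1.
  After removal, components: {0,1,2,3,4}
New component count: 1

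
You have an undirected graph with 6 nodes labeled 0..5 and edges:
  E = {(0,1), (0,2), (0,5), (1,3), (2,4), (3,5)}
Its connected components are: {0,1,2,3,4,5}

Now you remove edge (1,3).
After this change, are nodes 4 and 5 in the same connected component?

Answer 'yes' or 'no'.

Initial components: {0,1,2,3,4,5}
Removing edge (1,3): not a bridge — component count unchanged at 1.
New components: {0,1,2,3,4,5}
Are 4 and 5 in the same component? yes

Answer: yes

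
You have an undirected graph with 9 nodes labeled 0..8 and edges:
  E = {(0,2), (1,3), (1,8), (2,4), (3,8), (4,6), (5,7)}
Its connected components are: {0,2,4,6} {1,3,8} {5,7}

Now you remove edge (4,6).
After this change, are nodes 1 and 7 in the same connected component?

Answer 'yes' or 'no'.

Answer: no

Derivation:
Initial components: {0,2,4,6} {1,3,8} {5,7}
Removing edge (4,6): it was a bridge — component count 3 -> 4.
New components: {0,2,4} {1,3,8} {5,7} {6}
Are 1 and 7 in the same component? no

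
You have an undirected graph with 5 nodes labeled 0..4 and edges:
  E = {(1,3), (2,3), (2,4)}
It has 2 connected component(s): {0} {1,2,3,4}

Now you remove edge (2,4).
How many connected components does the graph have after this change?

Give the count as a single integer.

Initial component count: 2
Remove (2,4): it was a bridge. Count increases: 2 -> 3.
  After removal, components: {0} {1,2,3} {4}
New component count: 3

Answer: 3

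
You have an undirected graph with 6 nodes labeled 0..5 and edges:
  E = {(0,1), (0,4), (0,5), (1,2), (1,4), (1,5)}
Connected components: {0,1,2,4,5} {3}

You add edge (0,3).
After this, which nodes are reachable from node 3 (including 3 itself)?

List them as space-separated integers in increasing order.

Answer: 0 1 2 3 4 5

Derivation:
Before: nodes reachable from 3: {3}
Adding (0,3): merges 3's component with another. Reachability grows.
After: nodes reachable from 3: {0,1,2,3,4,5}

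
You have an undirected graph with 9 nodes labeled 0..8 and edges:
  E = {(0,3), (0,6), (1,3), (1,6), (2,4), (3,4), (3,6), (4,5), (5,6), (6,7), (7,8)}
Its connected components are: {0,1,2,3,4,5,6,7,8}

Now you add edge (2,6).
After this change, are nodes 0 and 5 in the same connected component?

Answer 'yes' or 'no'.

Answer: yes

Derivation:
Initial components: {0,1,2,3,4,5,6,7,8}
Adding edge (2,6): both already in same component {0,1,2,3,4,5,6,7,8}. No change.
New components: {0,1,2,3,4,5,6,7,8}
Are 0 and 5 in the same component? yes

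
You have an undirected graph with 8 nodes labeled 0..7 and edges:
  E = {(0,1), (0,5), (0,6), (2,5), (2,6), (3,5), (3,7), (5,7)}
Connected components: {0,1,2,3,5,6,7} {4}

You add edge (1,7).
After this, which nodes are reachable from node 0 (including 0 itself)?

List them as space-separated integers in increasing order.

Before: nodes reachable from 0: {0,1,2,3,5,6,7}
Adding (1,7): both endpoints already in same component. Reachability from 0 unchanged.
After: nodes reachable from 0: {0,1,2,3,5,6,7}

Answer: 0 1 2 3 5 6 7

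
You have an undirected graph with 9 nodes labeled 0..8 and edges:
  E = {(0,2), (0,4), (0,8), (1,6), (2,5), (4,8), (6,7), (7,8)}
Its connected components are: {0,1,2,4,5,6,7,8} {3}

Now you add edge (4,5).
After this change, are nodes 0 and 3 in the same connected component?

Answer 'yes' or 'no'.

Initial components: {0,1,2,4,5,6,7,8} {3}
Adding edge (4,5): both already in same component {0,1,2,4,5,6,7,8}. No change.
New components: {0,1,2,4,5,6,7,8} {3}
Are 0 and 3 in the same component? no

Answer: no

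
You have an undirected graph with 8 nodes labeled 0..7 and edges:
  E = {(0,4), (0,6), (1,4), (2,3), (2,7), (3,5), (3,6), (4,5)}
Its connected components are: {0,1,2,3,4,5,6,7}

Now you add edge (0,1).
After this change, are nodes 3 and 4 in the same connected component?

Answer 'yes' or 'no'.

Initial components: {0,1,2,3,4,5,6,7}
Adding edge (0,1): both already in same component {0,1,2,3,4,5,6,7}. No change.
New components: {0,1,2,3,4,5,6,7}
Are 3 and 4 in the same component? yes

Answer: yes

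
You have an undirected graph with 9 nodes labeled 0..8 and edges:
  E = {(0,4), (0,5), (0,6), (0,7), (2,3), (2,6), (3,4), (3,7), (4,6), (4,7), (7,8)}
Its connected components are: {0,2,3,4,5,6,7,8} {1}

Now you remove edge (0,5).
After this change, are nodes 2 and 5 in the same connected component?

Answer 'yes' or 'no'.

Initial components: {0,2,3,4,5,6,7,8} {1}
Removing edge (0,5): it was a bridge — component count 2 -> 3.
New components: {0,2,3,4,6,7,8} {1} {5}
Are 2 and 5 in the same component? no

Answer: no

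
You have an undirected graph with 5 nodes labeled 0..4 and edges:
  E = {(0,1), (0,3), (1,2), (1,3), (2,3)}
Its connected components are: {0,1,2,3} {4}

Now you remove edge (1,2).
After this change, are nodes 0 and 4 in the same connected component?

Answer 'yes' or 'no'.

Initial components: {0,1,2,3} {4}
Removing edge (1,2): not a bridge — component count unchanged at 2.
New components: {0,1,2,3} {4}
Are 0 and 4 in the same component? no

Answer: no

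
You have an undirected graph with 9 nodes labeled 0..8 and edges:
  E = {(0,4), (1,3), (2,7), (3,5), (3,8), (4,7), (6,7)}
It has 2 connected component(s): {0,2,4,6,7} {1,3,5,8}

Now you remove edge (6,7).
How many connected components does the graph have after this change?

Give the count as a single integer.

Initial component count: 2
Remove (6,7): it was a bridge. Count increases: 2 -> 3.
  After removal, components: {0,2,4,7} {1,3,5,8} {6}
New component count: 3

Answer: 3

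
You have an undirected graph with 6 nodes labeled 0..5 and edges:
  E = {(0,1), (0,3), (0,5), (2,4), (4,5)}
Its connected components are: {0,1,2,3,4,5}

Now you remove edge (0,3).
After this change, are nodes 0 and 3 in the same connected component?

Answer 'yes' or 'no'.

Initial components: {0,1,2,3,4,5}
Removing edge (0,3): it was a bridge — component count 1 -> 2.
New components: {0,1,2,4,5} {3}
Are 0 and 3 in the same component? no

Answer: no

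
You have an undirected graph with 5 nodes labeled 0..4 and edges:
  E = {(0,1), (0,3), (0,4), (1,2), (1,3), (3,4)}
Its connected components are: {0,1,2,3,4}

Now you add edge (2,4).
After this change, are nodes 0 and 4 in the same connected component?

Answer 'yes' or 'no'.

Initial components: {0,1,2,3,4}
Adding edge (2,4): both already in same component {0,1,2,3,4}. No change.
New components: {0,1,2,3,4}
Are 0 and 4 in the same component? yes

Answer: yes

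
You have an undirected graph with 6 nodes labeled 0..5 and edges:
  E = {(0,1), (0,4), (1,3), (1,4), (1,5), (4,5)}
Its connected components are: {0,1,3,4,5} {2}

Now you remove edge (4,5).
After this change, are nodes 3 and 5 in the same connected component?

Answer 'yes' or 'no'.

Answer: yes

Derivation:
Initial components: {0,1,3,4,5} {2}
Removing edge (4,5): not a bridge — component count unchanged at 2.
New components: {0,1,3,4,5} {2}
Are 3 and 5 in the same component? yes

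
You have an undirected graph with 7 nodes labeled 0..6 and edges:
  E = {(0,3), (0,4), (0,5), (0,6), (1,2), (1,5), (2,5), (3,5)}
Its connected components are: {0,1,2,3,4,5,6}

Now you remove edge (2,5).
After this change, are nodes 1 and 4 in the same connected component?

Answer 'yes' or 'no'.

Answer: yes

Derivation:
Initial components: {0,1,2,3,4,5,6}
Removing edge (2,5): not a bridge — component count unchanged at 1.
New components: {0,1,2,3,4,5,6}
Are 1 and 4 in the same component? yes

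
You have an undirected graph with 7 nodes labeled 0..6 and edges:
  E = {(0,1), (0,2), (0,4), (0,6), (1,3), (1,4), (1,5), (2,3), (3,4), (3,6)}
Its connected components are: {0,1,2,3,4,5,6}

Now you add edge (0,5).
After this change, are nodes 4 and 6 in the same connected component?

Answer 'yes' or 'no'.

Initial components: {0,1,2,3,4,5,6}
Adding edge (0,5): both already in same component {0,1,2,3,4,5,6}. No change.
New components: {0,1,2,3,4,5,6}
Are 4 and 6 in the same component? yes

Answer: yes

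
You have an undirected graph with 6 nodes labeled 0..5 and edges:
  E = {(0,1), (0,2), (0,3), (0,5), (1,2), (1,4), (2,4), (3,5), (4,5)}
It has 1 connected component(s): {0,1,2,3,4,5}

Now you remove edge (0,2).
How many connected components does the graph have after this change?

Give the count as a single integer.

Initial component count: 1
Remove (0,2): not a bridge. Count unchanged: 1.
  After removal, components: {0,1,2,3,4,5}
New component count: 1

Answer: 1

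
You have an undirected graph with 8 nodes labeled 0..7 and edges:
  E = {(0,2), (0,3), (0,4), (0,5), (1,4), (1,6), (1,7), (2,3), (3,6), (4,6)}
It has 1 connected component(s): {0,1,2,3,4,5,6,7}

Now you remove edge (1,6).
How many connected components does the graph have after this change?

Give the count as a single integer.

Initial component count: 1
Remove (1,6): not a bridge. Count unchanged: 1.
  After removal, components: {0,1,2,3,4,5,6,7}
New component count: 1

Answer: 1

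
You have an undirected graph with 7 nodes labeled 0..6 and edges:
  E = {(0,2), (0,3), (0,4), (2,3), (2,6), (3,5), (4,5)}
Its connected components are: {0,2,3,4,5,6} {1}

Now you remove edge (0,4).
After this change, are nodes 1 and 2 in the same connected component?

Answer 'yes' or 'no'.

Answer: no

Derivation:
Initial components: {0,2,3,4,5,6} {1}
Removing edge (0,4): not a bridge — component count unchanged at 2.
New components: {0,2,3,4,5,6} {1}
Are 1 and 2 in the same component? no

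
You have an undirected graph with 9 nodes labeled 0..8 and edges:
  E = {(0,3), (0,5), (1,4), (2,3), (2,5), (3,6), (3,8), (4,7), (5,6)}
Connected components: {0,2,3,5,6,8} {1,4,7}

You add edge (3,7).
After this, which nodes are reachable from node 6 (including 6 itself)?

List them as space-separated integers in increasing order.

Before: nodes reachable from 6: {0,2,3,5,6,8}
Adding (3,7): merges 6's component with another. Reachability grows.
After: nodes reachable from 6: {0,1,2,3,4,5,6,7,8}

Answer: 0 1 2 3 4 5 6 7 8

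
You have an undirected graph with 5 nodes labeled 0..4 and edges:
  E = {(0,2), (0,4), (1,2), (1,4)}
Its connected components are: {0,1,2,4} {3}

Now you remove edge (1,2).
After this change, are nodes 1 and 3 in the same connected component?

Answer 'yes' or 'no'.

Initial components: {0,1,2,4} {3}
Removing edge (1,2): not a bridge — component count unchanged at 2.
New components: {0,1,2,4} {3}
Are 1 and 3 in the same component? no

Answer: no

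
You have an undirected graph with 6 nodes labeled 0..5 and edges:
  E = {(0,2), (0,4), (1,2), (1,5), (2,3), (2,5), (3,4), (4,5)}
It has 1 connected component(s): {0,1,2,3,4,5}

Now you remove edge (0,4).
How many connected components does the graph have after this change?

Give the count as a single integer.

Initial component count: 1
Remove (0,4): not a bridge. Count unchanged: 1.
  After removal, components: {0,1,2,3,4,5}
New component count: 1

Answer: 1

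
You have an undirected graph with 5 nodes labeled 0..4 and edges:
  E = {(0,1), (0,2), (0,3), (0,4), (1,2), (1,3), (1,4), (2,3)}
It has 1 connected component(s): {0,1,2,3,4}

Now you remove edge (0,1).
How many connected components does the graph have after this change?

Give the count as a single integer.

Answer: 1

Derivation:
Initial component count: 1
Remove (0,1): not a bridge. Count unchanged: 1.
  After removal, components: {0,1,2,3,4}
New component count: 1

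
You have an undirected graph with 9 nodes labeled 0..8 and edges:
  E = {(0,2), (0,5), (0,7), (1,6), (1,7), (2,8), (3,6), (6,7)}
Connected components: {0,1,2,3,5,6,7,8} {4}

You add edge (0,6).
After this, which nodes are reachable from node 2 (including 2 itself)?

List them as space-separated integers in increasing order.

Before: nodes reachable from 2: {0,1,2,3,5,6,7,8}
Adding (0,6): both endpoints already in same component. Reachability from 2 unchanged.
After: nodes reachable from 2: {0,1,2,3,5,6,7,8}

Answer: 0 1 2 3 5 6 7 8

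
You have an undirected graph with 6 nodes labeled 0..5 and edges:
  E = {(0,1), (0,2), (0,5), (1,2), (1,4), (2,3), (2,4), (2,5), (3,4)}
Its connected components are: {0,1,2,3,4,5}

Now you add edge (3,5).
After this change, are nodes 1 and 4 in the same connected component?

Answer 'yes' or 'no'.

Answer: yes

Derivation:
Initial components: {0,1,2,3,4,5}
Adding edge (3,5): both already in same component {0,1,2,3,4,5}. No change.
New components: {0,1,2,3,4,5}
Are 1 and 4 in the same component? yes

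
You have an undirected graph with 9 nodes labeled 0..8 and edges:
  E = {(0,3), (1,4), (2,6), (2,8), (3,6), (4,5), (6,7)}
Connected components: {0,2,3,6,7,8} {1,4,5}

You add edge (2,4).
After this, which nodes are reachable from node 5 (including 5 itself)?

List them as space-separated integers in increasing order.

Before: nodes reachable from 5: {1,4,5}
Adding (2,4): merges 5's component with another. Reachability grows.
After: nodes reachable from 5: {0,1,2,3,4,5,6,7,8}

Answer: 0 1 2 3 4 5 6 7 8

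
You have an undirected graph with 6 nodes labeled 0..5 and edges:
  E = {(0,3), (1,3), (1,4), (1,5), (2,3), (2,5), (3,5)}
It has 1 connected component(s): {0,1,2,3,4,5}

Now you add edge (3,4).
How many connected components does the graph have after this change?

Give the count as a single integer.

Answer: 1

Derivation:
Initial component count: 1
Add (3,4): endpoints already in same component. Count unchanged: 1.
New component count: 1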